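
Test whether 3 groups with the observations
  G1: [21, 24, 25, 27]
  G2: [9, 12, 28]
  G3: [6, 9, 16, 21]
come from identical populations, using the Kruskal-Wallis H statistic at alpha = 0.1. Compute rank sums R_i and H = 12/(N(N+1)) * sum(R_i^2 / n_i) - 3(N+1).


Step 1: Combine all N = 11 observations and assign midranks.
sorted (value, group, rank): (6,G3,1), (9,G2,2.5), (9,G3,2.5), (12,G2,4), (16,G3,5), (21,G1,6.5), (21,G3,6.5), (24,G1,8), (25,G1,9), (27,G1,10), (28,G2,11)
Step 2: Sum ranks within each group.
R_1 = 33.5 (n_1 = 4)
R_2 = 17.5 (n_2 = 3)
R_3 = 15 (n_3 = 4)
Step 3: H = 12/(N(N+1)) * sum(R_i^2/n_i) - 3(N+1)
     = 12/(11*12) * (33.5^2/4 + 17.5^2/3 + 15^2/4) - 3*12
     = 0.090909 * 438.896 - 36
     = 3.899621.
Step 4: Ties present; correction factor C = 1 - 12/(11^3 - 11) = 0.990909. Corrected H = 3.899621 / 0.990909 = 3.935398.
Step 5: Under H0, H ~ chi^2(2); p-value = 0.139778.
Step 6: alpha = 0.1. fail to reject H0.

H = 3.9354, df = 2, p = 0.139778, fail to reject H0.


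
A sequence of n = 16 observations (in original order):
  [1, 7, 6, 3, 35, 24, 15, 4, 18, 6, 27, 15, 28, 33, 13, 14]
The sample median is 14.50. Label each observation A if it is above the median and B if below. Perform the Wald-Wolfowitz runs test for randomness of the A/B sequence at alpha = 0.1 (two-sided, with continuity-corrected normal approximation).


Step 1: Compute median = 14.50; label A = above, B = below.
Labels in order: BBBBAAABABAAAABB  (n_A = 8, n_B = 8)
Step 2: Count runs R = 7.
Step 3: Under H0 (random ordering), E[R] = 2*n_A*n_B/(n_A+n_B) + 1 = 2*8*8/16 + 1 = 9.0000.
        Var[R] = 2*n_A*n_B*(2*n_A*n_B - n_A - n_B) / ((n_A+n_B)^2 * (n_A+n_B-1)) = 14336/3840 = 3.7333.
        SD[R] = 1.9322.
Step 4: Continuity-corrected z = (R + 0.5 - E[R]) / SD[R] = (7 + 0.5 - 9.0000) / 1.9322 = -0.7763.
Step 5: Two-sided p-value via normal approximation = 2*(1 - Phi(|z|)) = 0.437558.
Step 6: alpha = 0.1. fail to reject H0.

R = 7, z = -0.7763, p = 0.437558, fail to reject H0.


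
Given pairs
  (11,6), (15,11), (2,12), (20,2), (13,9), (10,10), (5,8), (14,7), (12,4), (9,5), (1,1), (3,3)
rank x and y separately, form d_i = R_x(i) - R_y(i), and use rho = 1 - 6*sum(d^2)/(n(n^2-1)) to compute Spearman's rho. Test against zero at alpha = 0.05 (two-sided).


Step 1: Rank x and y separately (midranks; no ties here).
rank(x): 11->7, 15->11, 2->2, 20->12, 13->9, 10->6, 5->4, 14->10, 12->8, 9->5, 1->1, 3->3
rank(y): 6->6, 11->11, 12->12, 2->2, 9->9, 10->10, 8->8, 7->7, 4->4, 5->5, 1->1, 3->3
Step 2: d_i = R_x(i) - R_y(i); compute d_i^2.
  (7-6)^2=1, (11-11)^2=0, (2-12)^2=100, (12-2)^2=100, (9-9)^2=0, (6-10)^2=16, (4-8)^2=16, (10-7)^2=9, (8-4)^2=16, (5-5)^2=0, (1-1)^2=0, (3-3)^2=0
sum(d^2) = 258.
Step 3: rho = 1 - 6*258 / (12*(12^2 - 1)) = 1 - 1548/1716 = 0.097902.
Step 4: Under H0, t = rho * sqrt((n-2)/(1-rho^2)) = 0.3111 ~ t(10).
Step 5: Two-sided p-value from the t-distribution with 10 df = 0.762122.
Step 6: alpha = 0.05. fail to reject H0.

rho = 0.0979, p = 0.762122, fail to reject H0 at alpha = 0.05.


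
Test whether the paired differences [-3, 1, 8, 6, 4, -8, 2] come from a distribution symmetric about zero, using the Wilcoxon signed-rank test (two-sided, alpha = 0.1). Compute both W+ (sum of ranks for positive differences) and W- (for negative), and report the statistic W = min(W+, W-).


Step 1: Drop any zero differences (none here) and take |d_i|.
|d| = [3, 1, 8, 6, 4, 8, 2]
Step 2: Midrank |d_i| (ties get averaged ranks).
ranks: |3|->3, |1|->1, |8|->6.5, |6|->5, |4|->4, |8|->6.5, |2|->2
Step 3: Attach original signs; sum ranks with positive sign and with negative sign.
W+ = 1 + 6.5 + 5 + 4 + 2 = 18.5
W- = 3 + 6.5 = 9.5
(Check: W+ + W- = 28 should equal n(n+1)/2 = 28.)
Step 4: Test statistic W = min(W+, W-) = 9.5.
Step 5: Ties in |d|, so use the tie-corrected normal approximation.
        E[W] = n(n+1)/4 = 7*8/4 = 14.
        Tie groups: |d|=8 (t=2); sum(t^3 - t) = 6.
        Var[W] = n(n+1)(2n+1)/24 - sum(t^3-t)/48 = 840/24 - 6/48 = 34.875.
        z = (W - E[W]) / sqrt(Var[W]) = (9.5 - 14) / 5.9055 = -0.7620.
        Two-sided p = 2*Phi(z) = 0.446060.
Step 6: alpha = 0.1. fail to reject H0.

W+ = 18.5, W- = 9.5, W = min = 9.5, p = 0.446060, fail to reject H0.


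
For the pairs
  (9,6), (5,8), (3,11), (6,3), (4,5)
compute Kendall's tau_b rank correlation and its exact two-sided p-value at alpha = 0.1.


Step 1: Enumerate the 10 unordered pairs (i,j) with i<j and classify each by sign(x_j-x_i) * sign(y_j-y_i).
  (1,2):dx=-4,dy=+2->D; (1,3):dx=-6,dy=+5->D; (1,4):dx=-3,dy=-3->C; (1,5):dx=-5,dy=-1->C
  (2,3):dx=-2,dy=+3->D; (2,4):dx=+1,dy=-5->D; (2,5):dx=-1,dy=-3->C; (3,4):dx=+3,dy=-8->D
  (3,5):dx=+1,dy=-6->D; (4,5):dx=-2,dy=+2->D
Step 2: C = 3, D = 7, total pairs = 10.
Step 3: tau = (C - D)/(n(n-1)/2) = (3 - 7)/10 = -0.400000.
Step 4: Exact two-sided p-value (enumerate n! = 120 permutations of y under H0): p = 0.483333.
Step 5: alpha = 0.1. fail to reject H0.

tau_b = -0.4000 (C=3, D=7), p = 0.483333, fail to reject H0.


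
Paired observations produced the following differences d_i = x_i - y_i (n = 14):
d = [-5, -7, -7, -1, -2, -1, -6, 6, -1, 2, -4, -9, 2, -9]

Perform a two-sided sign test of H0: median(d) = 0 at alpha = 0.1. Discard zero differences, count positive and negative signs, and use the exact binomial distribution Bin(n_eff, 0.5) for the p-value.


Step 1: Discard zero differences. Original n = 14; n_eff = number of nonzero differences = 14.
Nonzero differences (with sign): -5, -7, -7, -1, -2, -1, -6, +6, -1, +2, -4, -9, +2, -9
Step 2: Count signs: positive = 3, negative = 11.
Step 3: Under H0: P(positive) = 0.5, so the number of positives S ~ Bin(14, 0.5).
Step 4: Two-sided exact p-value = sum of Bin(14,0.5) probabilities at or below the observed probability = 0.057373.
Step 5: alpha = 0.1. reject H0.

n_eff = 14, pos = 3, neg = 11, p = 0.057373, reject H0.


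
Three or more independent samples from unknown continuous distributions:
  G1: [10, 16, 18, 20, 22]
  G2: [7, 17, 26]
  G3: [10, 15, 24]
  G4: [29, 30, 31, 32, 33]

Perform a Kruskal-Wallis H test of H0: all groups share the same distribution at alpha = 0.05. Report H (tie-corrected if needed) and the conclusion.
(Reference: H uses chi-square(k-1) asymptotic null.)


Step 1: Combine all N = 16 observations and assign midranks.
sorted (value, group, rank): (7,G2,1), (10,G1,2.5), (10,G3,2.5), (15,G3,4), (16,G1,5), (17,G2,6), (18,G1,7), (20,G1,8), (22,G1,9), (24,G3,10), (26,G2,11), (29,G4,12), (30,G4,13), (31,G4,14), (32,G4,15), (33,G4,16)
Step 2: Sum ranks within each group.
R_1 = 31.5 (n_1 = 5)
R_2 = 18 (n_2 = 3)
R_3 = 16.5 (n_3 = 3)
R_4 = 70 (n_4 = 5)
Step 3: H = 12/(N(N+1)) * sum(R_i^2/n_i) - 3(N+1)
     = 12/(16*17) * (31.5^2/5 + 18^2/3 + 16.5^2/3 + 70^2/5) - 3*17
     = 0.044118 * 1377.2 - 51
     = 9.758824.
Step 4: Ties present; correction factor C = 1 - 6/(16^3 - 16) = 0.998529. Corrected H = 9.758824 / 0.998529 = 9.773196.
Step 5: Under H0, H ~ chi^2(3); p-value = 0.020596.
Step 6: alpha = 0.05. reject H0.

H = 9.7732, df = 3, p = 0.020596, reject H0.


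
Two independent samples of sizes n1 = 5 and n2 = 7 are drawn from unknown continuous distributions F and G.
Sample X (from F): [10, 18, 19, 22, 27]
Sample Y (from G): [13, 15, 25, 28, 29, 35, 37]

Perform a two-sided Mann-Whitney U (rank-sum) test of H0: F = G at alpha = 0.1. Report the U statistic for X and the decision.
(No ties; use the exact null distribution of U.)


Step 1: Combine and sort all 12 observations; assign midranks.
sorted (value, group): (10,X), (13,Y), (15,Y), (18,X), (19,X), (22,X), (25,Y), (27,X), (28,Y), (29,Y), (35,Y), (37,Y)
ranks: 10->1, 13->2, 15->3, 18->4, 19->5, 22->6, 25->7, 27->8, 28->9, 29->10, 35->11, 37->12
Step 2: Rank sum for X: R1 = 1 + 4 + 5 + 6 + 8 = 24.
Step 3: U_X = R1 - n1(n1+1)/2 = 24 - 5*6/2 = 24 - 15 = 9.
       U_Y = n1*n2 - U_X = 35 - 9 = 26.
Step 4: No ties, so the exact null distribution of U (based on enumerating the C(12,5) = 792 equally likely rank assignments) gives the two-sided p-value.
Step 5: p-value = 0.202020; compare to alpha = 0.1. fail to reject H0.

U_X = 9, p = 0.202020, fail to reject H0 at alpha = 0.1.


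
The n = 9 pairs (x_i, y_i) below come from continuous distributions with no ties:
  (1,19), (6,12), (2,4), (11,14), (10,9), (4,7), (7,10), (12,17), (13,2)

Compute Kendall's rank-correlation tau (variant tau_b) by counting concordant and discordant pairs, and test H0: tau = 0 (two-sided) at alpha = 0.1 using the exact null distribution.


Step 1: Enumerate the 36 unordered pairs (i,j) with i<j and classify each by sign(x_j-x_i) * sign(y_j-y_i).
  (1,2):dx=+5,dy=-7->D; (1,3):dx=+1,dy=-15->D; (1,4):dx=+10,dy=-5->D; (1,5):dx=+9,dy=-10->D
  (1,6):dx=+3,dy=-12->D; (1,7):dx=+6,dy=-9->D; (1,8):dx=+11,dy=-2->D; (1,9):dx=+12,dy=-17->D
  (2,3):dx=-4,dy=-8->C; (2,4):dx=+5,dy=+2->C; (2,5):dx=+4,dy=-3->D; (2,6):dx=-2,dy=-5->C
  (2,7):dx=+1,dy=-2->D; (2,8):dx=+6,dy=+5->C; (2,9):dx=+7,dy=-10->D; (3,4):dx=+9,dy=+10->C
  (3,5):dx=+8,dy=+5->C; (3,6):dx=+2,dy=+3->C; (3,7):dx=+5,dy=+6->C; (3,8):dx=+10,dy=+13->C
  (3,9):dx=+11,dy=-2->D; (4,5):dx=-1,dy=-5->C; (4,6):dx=-7,dy=-7->C; (4,7):dx=-4,dy=-4->C
  (4,8):dx=+1,dy=+3->C; (4,9):dx=+2,dy=-12->D; (5,6):dx=-6,dy=-2->C; (5,7):dx=-3,dy=+1->D
  (5,8):dx=+2,dy=+8->C; (5,9):dx=+3,dy=-7->D; (6,7):dx=+3,dy=+3->C; (6,8):dx=+8,dy=+10->C
  (6,9):dx=+9,dy=-5->D; (7,8):dx=+5,dy=+7->C; (7,9):dx=+6,dy=-8->D; (8,9):dx=+1,dy=-15->D
Step 2: C = 18, D = 18, total pairs = 36.
Step 3: tau = (C - D)/(n(n-1)/2) = (18 - 18)/36 = 0.000000.
Step 4: Exact two-sided p-value (enumerate n! = 362880 permutations of y under H0): p = 1.000000.
Step 5: alpha = 0.1. fail to reject H0.

tau_b = 0.0000 (C=18, D=18), p = 1.000000, fail to reject H0.


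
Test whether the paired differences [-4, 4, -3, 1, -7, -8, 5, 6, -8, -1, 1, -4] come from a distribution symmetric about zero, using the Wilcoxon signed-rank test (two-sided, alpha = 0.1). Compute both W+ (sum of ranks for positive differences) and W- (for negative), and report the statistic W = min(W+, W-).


Step 1: Drop any zero differences (none here) and take |d_i|.
|d| = [4, 4, 3, 1, 7, 8, 5, 6, 8, 1, 1, 4]
Step 2: Midrank |d_i| (ties get averaged ranks).
ranks: |4|->6, |4|->6, |3|->4, |1|->2, |7|->10, |8|->11.5, |5|->8, |6|->9, |8|->11.5, |1|->2, |1|->2, |4|->6
Step 3: Attach original signs; sum ranks with positive sign and with negative sign.
W+ = 6 + 2 + 8 + 9 + 2 = 27
W- = 6 + 4 + 10 + 11.5 + 11.5 + 2 + 6 = 51
(Check: W+ + W- = 78 should equal n(n+1)/2 = 78.)
Step 4: Test statistic W = min(W+, W-) = 27.
Step 5: Ties in |d|, so use the tie-corrected normal approximation.
        E[W] = n(n+1)/4 = 12*13/4 = 39.
        Tie groups: |d|=1 (t=3), |d|=4 (t=3), |d|=8 (t=2); sum(t^3 - t) = 54.
        Var[W] = n(n+1)(2n+1)/24 - sum(t^3-t)/48 = 3900/24 - 54/48 = 161.375.
        z = (W - E[W]) / sqrt(Var[W]) = (27 - 39) / 12.7033 = -0.9446.
        Two-sided p = 2*Phi(z) = 0.344846.
Step 6: alpha = 0.1. fail to reject H0.

W+ = 27, W- = 51, W = min = 27, p = 0.344846, fail to reject H0.


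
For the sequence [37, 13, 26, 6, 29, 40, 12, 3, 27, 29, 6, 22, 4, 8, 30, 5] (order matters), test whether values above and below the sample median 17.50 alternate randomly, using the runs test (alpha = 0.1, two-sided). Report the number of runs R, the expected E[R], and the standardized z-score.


Step 1: Compute median = 17.50; label A = above, B = below.
Labels in order: ABABAABBAABABBAB  (n_A = 8, n_B = 8)
Step 2: Count runs R = 12.
Step 3: Under H0 (random ordering), E[R] = 2*n_A*n_B/(n_A+n_B) + 1 = 2*8*8/16 + 1 = 9.0000.
        Var[R] = 2*n_A*n_B*(2*n_A*n_B - n_A - n_B) / ((n_A+n_B)^2 * (n_A+n_B-1)) = 14336/3840 = 3.7333.
        SD[R] = 1.9322.
Step 4: Continuity-corrected z = (R - 0.5 - E[R]) / SD[R] = (12 - 0.5 - 9.0000) / 1.9322 = 1.2939.
Step 5: Two-sided p-value via normal approximation = 2*(1 - Phi(|z|)) = 0.195709.
Step 6: alpha = 0.1. fail to reject H0.

R = 12, z = 1.2939, p = 0.195709, fail to reject H0.


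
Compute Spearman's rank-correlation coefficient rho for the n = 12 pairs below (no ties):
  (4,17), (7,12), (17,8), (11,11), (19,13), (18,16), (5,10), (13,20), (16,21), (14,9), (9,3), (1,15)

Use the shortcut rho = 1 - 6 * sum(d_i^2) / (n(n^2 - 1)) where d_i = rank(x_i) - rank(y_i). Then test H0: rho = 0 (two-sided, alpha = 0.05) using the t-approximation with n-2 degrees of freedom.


Step 1: Rank x and y separately (midranks; no ties here).
rank(x): 4->2, 7->4, 17->10, 11->6, 19->12, 18->11, 5->3, 13->7, 16->9, 14->8, 9->5, 1->1
rank(y): 17->10, 12->6, 8->2, 11->5, 13->7, 16->9, 10->4, 20->11, 21->12, 9->3, 3->1, 15->8
Step 2: d_i = R_x(i) - R_y(i); compute d_i^2.
  (2-10)^2=64, (4-6)^2=4, (10-2)^2=64, (6-5)^2=1, (12-7)^2=25, (11-9)^2=4, (3-4)^2=1, (7-11)^2=16, (9-12)^2=9, (8-3)^2=25, (5-1)^2=16, (1-8)^2=49
sum(d^2) = 278.
Step 3: rho = 1 - 6*278 / (12*(12^2 - 1)) = 1 - 1668/1716 = 0.027972.
Step 4: Under H0, t = rho * sqrt((n-2)/(1-rho^2)) = 0.0885 ~ t(10).
Step 5: Two-sided p-value from the t-distribution with 10 df = 0.931234.
Step 6: alpha = 0.05. fail to reject H0.

rho = 0.0280, p = 0.931234, fail to reject H0 at alpha = 0.05.


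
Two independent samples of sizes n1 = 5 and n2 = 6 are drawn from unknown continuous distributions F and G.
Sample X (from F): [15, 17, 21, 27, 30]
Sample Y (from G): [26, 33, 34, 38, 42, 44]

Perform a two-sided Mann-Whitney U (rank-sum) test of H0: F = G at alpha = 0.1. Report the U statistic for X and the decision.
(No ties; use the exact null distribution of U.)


Step 1: Combine and sort all 11 observations; assign midranks.
sorted (value, group): (15,X), (17,X), (21,X), (26,Y), (27,X), (30,X), (33,Y), (34,Y), (38,Y), (42,Y), (44,Y)
ranks: 15->1, 17->2, 21->3, 26->4, 27->5, 30->6, 33->7, 34->8, 38->9, 42->10, 44->11
Step 2: Rank sum for X: R1 = 1 + 2 + 3 + 5 + 6 = 17.
Step 3: U_X = R1 - n1(n1+1)/2 = 17 - 5*6/2 = 17 - 15 = 2.
       U_Y = n1*n2 - U_X = 30 - 2 = 28.
Step 4: No ties, so the exact null distribution of U (based on enumerating the C(11,5) = 462 equally likely rank assignments) gives the two-sided p-value.
Step 5: p-value = 0.017316; compare to alpha = 0.1. reject H0.

U_X = 2, p = 0.017316, reject H0 at alpha = 0.1.


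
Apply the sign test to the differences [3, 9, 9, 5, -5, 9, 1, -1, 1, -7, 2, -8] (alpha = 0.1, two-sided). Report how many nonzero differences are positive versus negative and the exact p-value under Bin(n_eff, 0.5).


Step 1: Discard zero differences. Original n = 12; n_eff = number of nonzero differences = 12.
Nonzero differences (with sign): +3, +9, +9, +5, -5, +9, +1, -1, +1, -7, +2, -8
Step 2: Count signs: positive = 8, negative = 4.
Step 3: Under H0: P(positive) = 0.5, so the number of positives S ~ Bin(12, 0.5).
Step 4: Two-sided exact p-value = sum of Bin(12,0.5) probabilities at or below the observed probability = 0.387695.
Step 5: alpha = 0.1. fail to reject H0.

n_eff = 12, pos = 8, neg = 4, p = 0.387695, fail to reject H0.


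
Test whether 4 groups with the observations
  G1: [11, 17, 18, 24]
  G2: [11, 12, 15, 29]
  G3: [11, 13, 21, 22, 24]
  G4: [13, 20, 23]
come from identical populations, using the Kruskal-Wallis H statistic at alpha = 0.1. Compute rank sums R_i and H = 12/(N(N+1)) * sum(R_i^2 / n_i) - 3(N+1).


Step 1: Combine all N = 16 observations and assign midranks.
sorted (value, group, rank): (11,G1,2), (11,G2,2), (11,G3,2), (12,G2,4), (13,G3,5.5), (13,G4,5.5), (15,G2,7), (17,G1,8), (18,G1,9), (20,G4,10), (21,G3,11), (22,G3,12), (23,G4,13), (24,G1,14.5), (24,G3,14.5), (29,G2,16)
Step 2: Sum ranks within each group.
R_1 = 33.5 (n_1 = 4)
R_2 = 29 (n_2 = 4)
R_3 = 45 (n_3 = 5)
R_4 = 28.5 (n_4 = 3)
Step 3: H = 12/(N(N+1)) * sum(R_i^2/n_i) - 3(N+1)
     = 12/(16*17) * (33.5^2/4 + 29^2/4 + 45^2/5 + 28.5^2/3) - 3*17
     = 0.044118 * 1166.56 - 51
     = 0.465993.
Step 4: Ties present; correction factor C = 1 - 36/(16^3 - 16) = 0.991176. Corrected H = 0.465993 / 0.991176 = 0.470141.
Step 5: Under H0, H ~ chi^2(3); p-value = 0.925401.
Step 6: alpha = 0.1. fail to reject H0.

H = 0.4701, df = 3, p = 0.925401, fail to reject H0.


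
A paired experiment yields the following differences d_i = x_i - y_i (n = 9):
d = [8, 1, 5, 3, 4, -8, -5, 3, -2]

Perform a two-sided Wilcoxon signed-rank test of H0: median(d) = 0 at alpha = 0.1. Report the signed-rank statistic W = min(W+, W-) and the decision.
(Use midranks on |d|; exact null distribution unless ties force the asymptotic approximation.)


Step 1: Drop any zero differences (none here) and take |d_i|.
|d| = [8, 1, 5, 3, 4, 8, 5, 3, 2]
Step 2: Midrank |d_i| (ties get averaged ranks).
ranks: |8|->8.5, |1|->1, |5|->6.5, |3|->3.5, |4|->5, |8|->8.5, |5|->6.5, |3|->3.5, |2|->2
Step 3: Attach original signs; sum ranks with positive sign and with negative sign.
W+ = 8.5 + 1 + 6.5 + 3.5 + 5 + 3.5 = 28
W- = 8.5 + 6.5 + 2 = 17
(Check: W+ + W- = 45 should equal n(n+1)/2 = 45.)
Step 4: Test statistic W = min(W+, W-) = 17.
Step 5: Ties in |d|, so use the tie-corrected normal approximation.
        E[W] = n(n+1)/4 = 9*10/4 = 22.5.
        Tie groups: |d|=3 (t=2), |d|=5 (t=2), |d|=8 (t=2); sum(t^3 - t) = 18.
        Var[W] = n(n+1)(2n+1)/24 - sum(t^3-t)/48 = 1710/24 - 18/48 = 70.875.
        z = (W - E[W]) / sqrt(Var[W]) = (17 - 22.5) / 8.4187 = -0.6533.
        Two-sided p = 2*Phi(z) = 0.513560.
Step 6: alpha = 0.1. fail to reject H0.

W+ = 28, W- = 17, W = min = 17, p = 0.513560, fail to reject H0.


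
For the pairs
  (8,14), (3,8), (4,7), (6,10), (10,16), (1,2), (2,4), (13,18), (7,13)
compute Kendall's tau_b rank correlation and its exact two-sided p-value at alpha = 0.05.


Step 1: Enumerate the 36 unordered pairs (i,j) with i<j and classify each by sign(x_j-x_i) * sign(y_j-y_i).
  (1,2):dx=-5,dy=-6->C; (1,3):dx=-4,dy=-7->C; (1,4):dx=-2,dy=-4->C; (1,5):dx=+2,dy=+2->C
  (1,6):dx=-7,dy=-12->C; (1,7):dx=-6,dy=-10->C; (1,8):dx=+5,dy=+4->C; (1,9):dx=-1,dy=-1->C
  (2,3):dx=+1,dy=-1->D; (2,4):dx=+3,dy=+2->C; (2,5):dx=+7,dy=+8->C; (2,6):dx=-2,dy=-6->C
  (2,7):dx=-1,dy=-4->C; (2,8):dx=+10,dy=+10->C; (2,9):dx=+4,dy=+5->C; (3,4):dx=+2,dy=+3->C
  (3,5):dx=+6,dy=+9->C; (3,6):dx=-3,dy=-5->C; (3,7):dx=-2,dy=-3->C; (3,8):dx=+9,dy=+11->C
  (3,9):dx=+3,dy=+6->C; (4,5):dx=+4,dy=+6->C; (4,6):dx=-5,dy=-8->C; (4,7):dx=-4,dy=-6->C
  (4,8):dx=+7,dy=+8->C; (4,9):dx=+1,dy=+3->C; (5,6):dx=-9,dy=-14->C; (5,7):dx=-8,dy=-12->C
  (5,8):dx=+3,dy=+2->C; (5,9):dx=-3,dy=-3->C; (6,7):dx=+1,dy=+2->C; (6,8):dx=+12,dy=+16->C
  (6,9):dx=+6,dy=+11->C; (7,8):dx=+11,dy=+14->C; (7,9):dx=+5,dy=+9->C; (8,9):dx=-6,dy=-5->C
Step 2: C = 35, D = 1, total pairs = 36.
Step 3: tau = (C - D)/(n(n-1)/2) = (35 - 1)/36 = 0.944444.
Step 4: Exact two-sided p-value (enumerate n! = 362880 permutations of y under H0): p = 0.000050.
Step 5: alpha = 0.05. reject H0.

tau_b = 0.9444 (C=35, D=1), p = 0.000050, reject H0.


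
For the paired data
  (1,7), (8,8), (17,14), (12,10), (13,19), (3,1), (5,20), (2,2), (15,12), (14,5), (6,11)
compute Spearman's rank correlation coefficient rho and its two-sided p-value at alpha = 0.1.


Step 1: Rank x and y separately (midranks; no ties here).
rank(x): 1->1, 8->6, 17->11, 12->7, 13->8, 3->3, 5->4, 2->2, 15->10, 14->9, 6->5
rank(y): 7->4, 8->5, 14->9, 10->6, 19->10, 1->1, 20->11, 2->2, 12->8, 5->3, 11->7
Step 2: d_i = R_x(i) - R_y(i); compute d_i^2.
  (1-4)^2=9, (6-5)^2=1, (11-9)^2=4, (7-6)^2=1, (8-10)^2=4, (3-1)^2=4, (4-11)^2=49, (2-2)^2=0, (10-8)^2=4, (9-3)^2=36, (5-7)^2=4
sum(d^2) = 116.
Step 3: rho = 1 - 6*116 / (11*(11^2 - 1)) = 1 - 696/1320 = 0.472727.
Step 4: Under H0, t = rho * sqrt((n-2)/(1-rho^2)) = 1.6094 ~ t(9).
Step 5: Two-sided p-value from the t-distribution with 9 df = 0.141999.
Step 6: alpha = 0.1. fail to reject H0.

rho = 0.4727, p = 0.141999, fail to reject H0 at alpha = 0.1.


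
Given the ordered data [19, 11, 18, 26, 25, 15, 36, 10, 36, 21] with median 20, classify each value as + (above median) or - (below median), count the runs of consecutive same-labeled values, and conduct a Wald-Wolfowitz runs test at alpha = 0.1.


Step 1: Compute median = 20; label A = above, B = below.
Labels in order: BBBAABABAA  (n_A = 5, n_B = 5)
Step 2: Count runs R = 6.
Step 3: Under H0 (random ordering), E[R] = 2*n_A*n_B/(n_A+n_B) + 1 = 2*5*5/10 + 1 = 6.0000.
        Var[R] = 2*n_A*n_B*(2*n_A*n_B - n_A - n_B) / ((n_A+n_B)^2 * (n_A+n_B-1)) = 2000/900 = 2.2222.
        SD[R] = 1.4907.
Step 4: R = E[R], so z = 0 with no continuity correction.
Step 5: Two-sided p-value via normal approximation = 2*(1 - Phi(|z|)) = 1.000000.
Step 6: alpha = 0.1. fail to reject H0.

R = 6, z = 0.0000, p = 1.000000, fail to reject H0.


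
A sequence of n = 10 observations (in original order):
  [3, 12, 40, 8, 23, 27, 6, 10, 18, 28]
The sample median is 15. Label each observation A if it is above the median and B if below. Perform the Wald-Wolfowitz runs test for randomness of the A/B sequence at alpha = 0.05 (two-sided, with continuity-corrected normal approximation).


Step 1: Compute median = 15; label A = above, B = below.
Labels in order: BBABAABBAA  (n_A = 5, n_B = 5)
Step 2: Count runs R = 6.
Step 3: Under H0 (random ordering), E[R] = 2*n_A*n_B/(n_A+n_B) + 1 = 2*5*5/10 + 1 = 6.0000.
        Var[R] = 2*n_A*n_B*(2*n_A*n_B - n_A - n_B) / ((n_A+n_B)^2 * (n_A+n_B-1)) = 2000/900 = 2.2222.
        SD[R] = 1.4907.
Step 4: R = E[R], so z = 0 with no continuity correction.
Step 5: Two-sided p-value via normal approximation = 2*(1 - Phi(|z|)) = 1.000000.
Step 6: alpha = 0.05. fail to reject H0.

R = 6, z = 0.0000, p = 1.000000, fail to reject H0.


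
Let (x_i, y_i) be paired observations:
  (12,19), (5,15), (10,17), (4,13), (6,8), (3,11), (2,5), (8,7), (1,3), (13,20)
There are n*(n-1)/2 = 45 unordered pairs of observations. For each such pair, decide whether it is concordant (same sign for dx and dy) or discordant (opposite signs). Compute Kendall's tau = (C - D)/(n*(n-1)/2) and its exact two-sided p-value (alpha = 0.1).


Step 1: Enumerate the 45 unordered pairs (i,j) with i<j and classify each by sign(x_j-x_i) * sign(y_j-y_i).
  (1,2):dx=-7,dy=-4->C; (1,3):dx=-2,dy=-2->C; (1,4):dx=-8,dy=-6->C; (1,5):dx=-6,dy=-11->C
  (1,6):dx=-9,dy=-8->C; (1,7):dx=-10,dy=-14->C; (1,8):dx=-4,dy=-12->C; (1,9):dx=-11,dy=-16->C
  (1,10):dx=+1,dy=+1->C; (2,3):dx=+5,dy=+2->C; (2,4):dx=-1,dy=-2->C; (2,5):dx=+1,dy=-7->D
  (2,6):dx=-2,dy=-4->C; (2,7):dx=-3,dy=-10->C; (2,8):dx=+3,dy=-8->D; (2,9):dx=-4,dy=-12->C
  (2,10):dx=+8,dy=+5->C; (3,4):dx=-6,dy=-4->C; (3,5):dx=-4,dy=-9->C; (3,6):dx=-7,dy=-6->C
  (3,7):dx=-8,dy=-12->C; (3,8):dx=-2,dy=-10->C; (3,9):dx=-9,dy=-14->C; (3,10):dx=+3,dy=+3->C
  (4,5):dx=+2,dy=-5->D; (4,6):dx=-1,dy=-2->C; (4,7):dx=-2,dy=-8->C; (4,8):dx=+4,dy=-6->D
  (4,9):dx=-3,dy=-10->C; (4,10):dx=+9,dy=+7->C; (5,6):dx=-3,dy=+3->D; (5,7):dx=-4,dy=-3->C
  (5,8):dx=+2,dy=-1->D; (5,9):dx=-5,dy=-5->C; (5,10):dx=+7,dy=+12->C; (6,7):dx=-1,dy=-6->C
  (6,8):dx=+5,dy=-4->D; (6,9):dx=-2,dy=-8->C; (6,10):dx=+10,dy=+9->C; (7,8):dx=+6,dy=+2->C
  (7,9):dx=-1,dy=-2->C; (7,10):dx=+11,dy=+15->C; (8,9):dx=-7,dy=-4->C; (8,10):dx=+5,dy=+13->C
  (9,10):dx=+12,dy=+17->C
Step 2: C = 38, D = 7, total pairs = 45.
Step 3: tau = (C - D)/(n(n-1)/2) = (38 - 7)/45 = 0.688889.
Step 4: Exact two-sided p-value (enumerate n! = 3628800 permutations of y under H0): p = 0.004687.
Step 5: alpha = 0.1. reject H0.

tau_b = 0.6889 (C=38, D=7), p = 0.004687, reject H0.


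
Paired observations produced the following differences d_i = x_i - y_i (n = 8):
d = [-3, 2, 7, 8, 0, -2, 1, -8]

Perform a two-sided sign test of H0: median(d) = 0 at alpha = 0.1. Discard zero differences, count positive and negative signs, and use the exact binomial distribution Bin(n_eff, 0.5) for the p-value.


Step 1: Discard zero differences. Original n = 8; n_eff = number of nonzero differences = 7.
Nonzero differences (with sign): -3, +2, +7, +8, -2, +1, -8
Step 2: Count signs: positive = 4, negative = 3.
Step 3: Under H0: P(positive) = 0.5, so the number of positives S ~ Bin(7, 0.5).
Step 4: Two-sided exact p-value = sum of Bin(7,0.5) probabilities at or below the observed probability = 1.000000.
Step 5: alpha = 0.1. fail to reject H0.

n_eff = 7, pos = 4, neg = 3, p = 1.000000, fail to reject H0.


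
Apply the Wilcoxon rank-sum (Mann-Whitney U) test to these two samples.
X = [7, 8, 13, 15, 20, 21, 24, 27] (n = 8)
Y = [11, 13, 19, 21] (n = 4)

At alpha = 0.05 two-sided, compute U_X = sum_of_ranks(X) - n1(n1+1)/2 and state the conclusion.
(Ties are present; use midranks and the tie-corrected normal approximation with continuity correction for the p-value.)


Step 1: Combine and sort all 12 observations; assign midranks.
sorted (value, group): (7,X), (8,X), (11,Y), (13,X), (13,Y), (15,X), (19,Y), (20,X), (21,X), (21,Y), (24,X), (27,X)
ranks: 7->1, 8->2, 11->3, 13->4.5, 13->4.5, 15->6, 19->7, 20->8, 21->9.5, 21->9.5, 24->11, 27->12
Step 2: Rank sum for X: R1 = 1 + 2 + 4.5 + 6 + 8 + 9.5 + 11 + 12 = 54.
Step 3: U_X = R1 - n1(n1+1)/2 = 54 - 8*9/2 = 54 - 36 = 18.
       U_Y = n1*n2 - U_X = 32 - 18 = 14.
Step 4: Ties are present, so use the tie-corrected normal approximation (with continuity correction) for the p-value.
Step 5: p-value = 0.798215; compare to alpha = 0.05. fail to reject H0.

U_X = 18, p = 0.798215, fail to reject H0 at alpha = 0.05.


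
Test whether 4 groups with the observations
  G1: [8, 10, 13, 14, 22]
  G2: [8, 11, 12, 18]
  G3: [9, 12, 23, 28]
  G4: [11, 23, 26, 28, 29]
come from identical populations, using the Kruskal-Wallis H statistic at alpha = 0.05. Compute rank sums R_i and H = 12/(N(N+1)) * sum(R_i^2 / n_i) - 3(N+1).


Step 1: Combine all N = 18 observations and assign midranks.
sorted (value, group, rank): (8,G1,1.5), (8,G2,1.5), (9,G3,3), (10,G1,4), (11,G2,5.5), (11,G4,5.5), (12,G2,7.5), (12,G3,7.5), (13,G1,9), (14,G1,10), (18,G2,11), (22,G1,12), (23,G3,13.5), (23,G4,13.5), (26,G4,15), (28,G3,16.5), (28,G4,16.5), (29,G4,18)
Step 2: Sum ranks within each group.
R_1 = 36.5 (n_1 = 5)
R_2 = 25.5 (n_2 = 4)
R_3 = 40.5 (n_3 = 4)
R_4 = 68.5 (n_4 = 5)
Step 3: H = 12/(N(N+1)) * sum(R_i^2/n_i) - 3(N+1)
     = 12/(18*19) * (36.5^2/5 + 25.5^2/4 + 40.5^2/4 + 68.5^2/5) - 3*19
     = 0.035088 * 1777.53 - 57
     = 5.369298.
Step 4: Ties present; correction factor C = 1 - 30/(18^3 - 18) = 0.994840. Corrected H = 5.369298 / 0.994840 = 5.397147.
Step 5: Under H0, H ~ chi^2(3); p-value = 0.144921.
Step 6: alpha = 0.05. fail to reject H0.

H = 5.3971, df = 3, p = 0.144921, fail to reject H0.


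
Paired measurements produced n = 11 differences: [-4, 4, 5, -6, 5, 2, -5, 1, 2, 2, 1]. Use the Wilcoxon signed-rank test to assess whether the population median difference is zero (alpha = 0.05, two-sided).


Step 1: Drop any zero differences (none here) and take |d_i|.
|d| = [4, 4, 5, 6, 5, 2, 5, 1, 2, 2, 1]
Step 2: Midrank |d_i| (ties get averaged ranks).
ranks: |4|->6.5, |4|->6.5, |5|->9, |6|->11, |5|->9, |2|->4, |5|->9, |1|->1.5, |2|->4, |2|->4, |1|->1.5
Step 3: Attach original signs; sum ranks with positive sign and with negative sign.
W+ = 6.5 + 9 + 9 + 4 + 1.5 + 4 + 4 + 1.5 = 39.5
W- = 6.5 + 11 + 9 = 26.5
(Check: W+ + W- = 66 should equal n(n+1)/2 = 66.)
Step 4: Test statistic W = min(W+, W-) = 26.5.
Step 5: Ties in |d|, so use the tie-corrected normal approximation.
        E[W] = n(n+1)/4 = 11*12/4 = 33.
        Tie groups: |d|=1 (t=2), |d|=2 (t=3), |d|=4 (t=2), |d|=5 (t=3); sum(t^3 - t) = 60.
        Var[W] = n(n+1)(2n+1)/24 - sum(t^3-t)/48 = 3036/24 - 60/48 = 125.25.
        z = (W - E[W]) / sqrt(Var[W]) = (26.5 - 33) / 11.1915 = -0.5808.
        Two-sided p = 2*Phi(z) = 0.561377.
Step 6: alpha = 0.05. fail to reject H0.

W+ = 39.5, W- = 26.5, W = min = 26.5, p = 0.561377, fail to reject H0.


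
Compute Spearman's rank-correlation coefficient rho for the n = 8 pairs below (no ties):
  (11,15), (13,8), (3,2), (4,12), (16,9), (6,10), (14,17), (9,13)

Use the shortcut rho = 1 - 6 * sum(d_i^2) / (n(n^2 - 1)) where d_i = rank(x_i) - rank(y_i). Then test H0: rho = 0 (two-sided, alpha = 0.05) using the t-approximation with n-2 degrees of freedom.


Step 1: Rank x and y separately (midranks; no ties here).
rank(x): 11->5, 13->6, 3->1, 4->2, 16->8, 6->3, 14->7, 9->4
rank(y): 15->7, 8->2, 2->1, 12->5, 9->3, 10->4, 17->8, 13->6
Step 2: d_i = R_x(i) - R_y(i); compute d_i^2.
  (5-7)^2=4, (6-2)^2=16, (1-1)^2=0, (2-5)^2=9, (8-3)^2=25, (3-4)^2=1, (7-8)^2=1, (4-6)^2=4
sum(d^2) = 60.
Step 3: rho = 1 - 6*60 / (8*(8^2 - 1)) = 1 - 360/504 = 0.285714.
Step 4: Under H0, t = rho * sqrt((n-2)/(1-rho^2)) = 0.7303 ~ t(6).
Step 5: Two-sided p-value from the t-distribution with 6 df = 0.492726.
Step 6: alpha = 0.05. fail to reject H0.

rho = 0.2857, p = 0.492726, fail to reject H0 at alpha = 0.05.


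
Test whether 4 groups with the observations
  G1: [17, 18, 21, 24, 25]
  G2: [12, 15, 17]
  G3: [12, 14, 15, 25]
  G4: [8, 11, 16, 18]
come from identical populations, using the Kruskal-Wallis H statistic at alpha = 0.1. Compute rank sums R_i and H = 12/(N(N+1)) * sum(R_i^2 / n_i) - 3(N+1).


Step 1: Combine all N = 16 observations and assign midranks.
sorted (value, group, rank): (8,G4,1), (11,G4,2), (12,G2,3.5), (12,G3,3.5), (14,G3,5), (15,G2,6.5), (15,G3,6.5), (16,G4,8), (17,G1,9.5), (17,G2,9.5), (18,G1,11.5), (18,G4,11.5), (21,G1,13), (24,G1,14), (25,G1,15.5), (25,G3,15.5)
Step 2: Sum ranks within each group.
R_1 = 63.5 (n_1 = 5)
R_2 = 19.5 (n_2 = 3)
R_3 = 30.5 (n_3 = 4)
R_4 = 22.5 (n_4 = 4)
Step 3: H = 12/(N(N+1)) * sum(R_i^2/n_i) - 3(N+1)
     = 12/(16*17) * (63.5^2/5 + 19.5^2/3 + 30.5^2/4 + 22.5^2/4) - 3*17
     = 0.044118 * 1292.33 - 51
     = 6.014338.
Step 4: Ties present; correction factor C = 1 - 30/(16^3 - 16) = 0.992647. Corrected H = 6.014338 / 0.992647 = 6.058889.
Step 5: Under H0, H ~ chi^2(3); p-value = 0.108780.
Step 6: alpha = 0.1. fail to reject H0.

H = 6.0589, df = 3, p = 0.108780, fail to reject H0.


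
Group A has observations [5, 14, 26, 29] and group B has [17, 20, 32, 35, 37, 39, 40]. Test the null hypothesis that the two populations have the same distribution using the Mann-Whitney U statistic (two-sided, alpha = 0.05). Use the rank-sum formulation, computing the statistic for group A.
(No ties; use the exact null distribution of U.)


Step 1: Combine and sort all 11 observations; assign midranks.
sorted (value, group): (5,X), (14,X), (17,Y), (20,Y), (26,X), (29,X), (32,Y), (35,Y), (37,Y), (39,Y), (40,Y)
ranks: 5->1, 14->2, 17->3, 20->4, 26->5, 29->6, 32->7, 35->8, 37->9, 39->10, 40->11
Step 2: Rank sum for X: R1 = 1 + 2 + 5 + 6 = 14.
Step 3: U_X = R1 - n1(n1+1)/2 = 14 - 4*5/2 = 14 - 10 = 4.
       U_Y = n1*n2 - U_X = 28 - 4 = 24.
Step 4: No ties, so the exact null distribution of U (based on enumerating the C(11,4) = 330 equally likely rank assignments) gives the two-sided p-value.
Step 5: p-value = 0.072727; compare to alpha = 0.05. fail to reject H0.

U_X = 4, p = 0.072727, fail to reject H0 at alpha = 0.05.


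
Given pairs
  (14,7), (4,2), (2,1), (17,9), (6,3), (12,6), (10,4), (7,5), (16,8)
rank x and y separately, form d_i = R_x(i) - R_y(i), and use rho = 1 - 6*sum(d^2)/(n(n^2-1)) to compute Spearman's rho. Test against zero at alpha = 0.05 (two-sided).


Step 1: Rank x and y separately (midranks; no ties here).
rank(x): 14->7, 4->2, 2->1, 17->9, 6->3, 12->6, 10->5, 7->4, 16->8
rank(y): 7->7, 2->2, 1->1, 9->9, 3->3, 6->6, 4->4, 5->5, 8->8
Step 2: d_i = R_x(i) - R_y(i); compute d_i^2.
  (7-7)^2=0, (2-2)^2=0, (1-1)^2=0, (9-9)^2=0, (3-3)^2=0, (6-6)^2=0, (5-4)^2=1, (4-5)^2=1, (8-8)^2=0
sum(d^2) = 2.
Step 3: rho = 1 - 6*2 / (9*(9^2 - 1)) = 1 - 12/720 = 0.983333.
Step 4: Under H0, t = rho * sqrt((n-2)/(1-rho^2)) = 14.3096 ~ t(7).
Step 5: Two-sided p-value from the t-distribution with 7 df = 0.000002.
Step 6: alpha = 0.05. reject H0.

rho = 0.9833, p = 0.000002, reject H0 at alpha = 0.05.


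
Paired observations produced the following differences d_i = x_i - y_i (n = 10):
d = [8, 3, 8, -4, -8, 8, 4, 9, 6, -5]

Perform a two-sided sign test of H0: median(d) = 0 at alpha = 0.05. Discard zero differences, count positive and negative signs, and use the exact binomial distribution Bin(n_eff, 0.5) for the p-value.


Step 1: Discard zero differences. Original n = 10; n_eff = number of nonzero differences = 10.
Nonzero differences (with sign): +8, +3, +8, -4, -8, +8, +4, +9, +6, -5
Step 2: Count signs: positive = 7, negative = 3.
Step 3: Under H0: P(positive) = 0.5, so the number of positives S ~ Bin(10, 0.5).
Step 4: Two-sided exact p-value = sum of Bin(10,0.5) probabilities at or below the observed probability = 0.343750.
Step 5: alpha = 0.05. fail to reject H0.

n_eff = 10, pos = 7, neg = 3, p = 0.343750, fail to reject H0.


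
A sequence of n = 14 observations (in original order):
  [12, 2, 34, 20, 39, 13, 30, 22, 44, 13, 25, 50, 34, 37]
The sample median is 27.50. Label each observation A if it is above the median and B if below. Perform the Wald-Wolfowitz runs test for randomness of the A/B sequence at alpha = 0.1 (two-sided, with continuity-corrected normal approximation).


Step 1: Compute median = 27.50; label A = above, B = below.
Labels in order: BBABABABABBAAA  (n_A = 7, n_B = 7)
Step 2: Count runs R = 10.
Step 3: Under H0 (random ordering), E[R] = 2*n_A*n_B/(n_A+n_B) + 1 = 2*7*7/14 + 1 = 8.0000.
        Var[R] = 2*n_A*n_B*(2*n_A*n_B - n_A - n_B) / ((n_A+n_B)^2 * (n_A+n_B-1)) = 8232/2548 = 3.2308.
        SD[R] = 1.7974.
Step 4: Continuity-corrected z = (R - 0.5 - E[R]) / SD[R] = (10 - 0.5 - 8.0000) / 1.7974 = 0.8345.
Step 5: Two-sided p-value via normal approximation = 2*(1 - Phi(|z|)) = 0.403986.
Step 6: alpha = 0.1. fail to reject H0.

R = 10, z = 0.8345, p = 0.403986, fail to reject H0.


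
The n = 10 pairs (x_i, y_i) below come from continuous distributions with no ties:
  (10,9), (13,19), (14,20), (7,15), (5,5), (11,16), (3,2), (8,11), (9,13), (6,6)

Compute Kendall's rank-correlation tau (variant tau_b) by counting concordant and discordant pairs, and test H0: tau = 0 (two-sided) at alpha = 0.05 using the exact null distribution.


Step 1: Enumerate the 45 unordered pairs (i,j) with i<j and classify each by sign(x_j-x_i) * sign(y_j-y_i).
  (1,2):dx=+3,dy=+10->C; (1,3):dx=+4,dy=+11->C; (1,4):dx=-3,dy=+6->D; (1,5):dx=-5,dy=-4->C
  (1,6):dx=+1,dy=+7->C; (1,7):dx=-7,dy=-7->C; (1,8):dx=-2,dy=+2->D; (1,9):dx=-1,dy=+4->D
  (1,10):dx=-4,dy=-3->C; (2,3):dx=+1,dy=+1->C; (2,4):dx=-6,dy=-4->C; (2,5):dx=-8,dy=-14->C
  (2,6):dx=-2,dy=-3->C; (2,7):dx=-10,dy=-17->C; (2,8):dx=-5,dy=-8->C; (2,9):dx=-4,dy=-6->C
  (2,10):dx=-7,dy=-13->C; (3,4):dx=-7,dy=-5->C; (3,5):dx=-9,dy=-15->C; (3,6):dx=-3,dy=-4->C
  (3,7):dx=-11,dy=-18->C; (3,8):dx=-6,dy=-9->C; (3,9):dx=-5,dy=-7->C; (3,10):dx=-8,dy=-14->C
  (4,5):dx=-2,dy=-10->C; (4,6):dx=+4,dy=+1->C; (4,7):dx=-4,dy=-13->C; (4,8):dx=+1,dy=-4->D
  (4,9):dx=+2,dy=-2->D; (4,10):dx=-1,dy=-9->C; (5,6):dx=+6,dy=+11->C; (5,7):dx=-2,dy=-3->C
  (5,8):dx=+3,dy=+6->C; (5,9):dx=+4,dy=+8->C; (5,10):dx=+1,dy=+1->C; (6,7):dx=-8,dy=-14->C
  (6,8):dx=-3,dy=-5->C; (6,9):dx=-2,dy=-3->C; (6,10):dx=-5,dy=-10->C; (7,8):dx=+5,dy=+9->C
  (7,9):dx=+6,dy=+11->C; (7,10):dx=+3,dy=+4->C; (8,9):dx=+1,dy=+2->C; (8,10):dx=-2,dy=-5->C
  (9,10):dx=-3,dy=-7->C
Step 2: C = 40, D = 5, total pairs = 45.
Step 3: tau = (C - D)/(n(n-1)/2) = (40 - 5)/45 = 0.777778.
Step 4: Exact two-sided p-value (enumerate n! = 3628800 permutations of y under H0): p = 0.000946.
Step 5: alpha = 0.05. reject H0.

tau_b = 0.7778 (C=40, D=5), p = 0.000946, reject H0.


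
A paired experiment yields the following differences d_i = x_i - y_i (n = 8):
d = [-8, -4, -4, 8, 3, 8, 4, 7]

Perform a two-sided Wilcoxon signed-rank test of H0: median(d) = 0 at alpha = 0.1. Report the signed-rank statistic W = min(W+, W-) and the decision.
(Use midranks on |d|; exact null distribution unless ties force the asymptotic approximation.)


Step 1: Drop any zero differences (none here) and take |d_i|.
|d| = [8, 4, 4, 8, 3, 8, 4, 7]
Step 2: Midrank |d_i| (ties get averaged ranks).
ranks: |8|->7, |4|->3, |4|->3, |8|->7, |3|->1, |8|->7, |4|->3, |7|->5
Step 3: Attach original signs; sum ranks with positive sign and with negative sign.
W+ = 7 + 1 + 7 + 3 + 5 = 23
W- = 7 + 3 + 3 = 13
(Check: W+ + W- = 36 should equal n(n+1)/2 = 36.)
Step 4: Test statistic W = min(W+, W-) = 13.
Step 5: Ties in |d|, so use the tie-corrected normal approximation.
        E[W] = n(n+1)/4 = 8*9/4 = 18.
        Tie groups: |d|=4 (t=3), |d|=8 (t=3); sum(t^3 - t) = 48.
        Var[W] = n(n+1)(2n+1)/24 - sum(t^3-t)/48 = 1224/24 - 48/48 = 50.
        z = (W - E[W]) / sqrt(Var[W]) = (13 - 18) / 7.0711 = -0.7071.
        Two-sided p = 2*Phi(z) = 0.479500.
Step 6: alpha = 0.1. fail to reject H0.

W+ = 23, W- = 13, W = min = 13, p = 0.479500, fail to reject H0.


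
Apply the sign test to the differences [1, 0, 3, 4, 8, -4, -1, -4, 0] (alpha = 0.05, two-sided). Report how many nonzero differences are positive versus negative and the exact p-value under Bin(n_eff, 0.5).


Step 1: Discard zero differences. Original n = 9; n_eff = number of nonzero differences = 7.
Nonzero differences (with sign): +1, +3, +4, +8, -4, -1, -4
Step 2: Count signs: positive = 4, negative = 3.
Step 3: Under H0: P(positive) = 0.5, so the number of positives S ~ Bin(7, 0.5).
Step 4: Two-sided exact p-value = sum of Bin(7,0.5) probabilities at or below the observed probability = 1.000000.
Step 5: alpha = 0.05. fail to reject H0.

n_eff = 7, pos = 4, neg = 3, p = 1.000000, fail to reject H0.


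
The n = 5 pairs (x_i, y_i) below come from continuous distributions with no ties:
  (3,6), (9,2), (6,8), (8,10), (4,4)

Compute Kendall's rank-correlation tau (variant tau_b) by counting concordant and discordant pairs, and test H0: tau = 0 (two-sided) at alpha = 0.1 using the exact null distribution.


Step 1: Enumerate the 10 unordered pairs (i,j) with i<j and classify each by sign(x_j-x_i) * sign(y_j-y_i).
  (1,2):dx=+6,dy=-4->D; (1,3):dx=+3,dy=+2->C; (1,4):dx=+5,dy=+4->C; (1,5):dx=+1,dy=-2->D
  (2,3):dx=-3,dy=+6->D; (2,4):dx=-1,dy=+8->D; (2,5):dx=-5,dy=+2->D; (3,4):dx=+2,dy=+2->C
  (3,5):dx=-2,dy=-4->C; (4,5):dx=-4,dy=-6->C
Step 2: C = 5, D = 5, total pairs = 10.
Step 3: tau = (C - D)/(n(n-1)/2) = (5 - 5)/10 = 0.000000.
Step 4: Exact two-sided p-value (enumerate n! = 120 permutations of y under H0): p = 1.000000.
Step 5: alpha = 0.1. fail to reject H0.

tau_b = 0.0000 (C=5, D=5), p = 1.000000, fail to reject H0.


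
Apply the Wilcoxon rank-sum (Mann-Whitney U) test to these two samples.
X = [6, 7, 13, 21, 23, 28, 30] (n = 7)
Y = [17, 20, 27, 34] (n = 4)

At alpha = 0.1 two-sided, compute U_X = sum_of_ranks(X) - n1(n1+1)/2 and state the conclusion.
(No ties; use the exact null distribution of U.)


Step 1: Combine and sort all 11 observations; assign midranks.
sorted (value, group): (6,X), (7,X), (13,X), (17,Y), (20,Y), (21,X), (23,X), (27,Y), (28,X), (30,X), (34,Y)
ranks: 6->1, 7->2, 13->3, 17->4, 20->5, 21->6, 23->7, 27->8, 28->9, 30->10, 34->11
Step 2: Rank sum for X: R1 = 1 + 2 + 3 + 6 + 7 + 9 + 10 = 38.
Step 3: U_X = R1 - n1(n1+1)/2 = 38 - 7*8/2 = 38 - 28 = 10.
       U_Y = n1*n2 - U_X = 28 - 10 = 18.
Step 4: No ties, so the exact null distribution of U (based on enumerating the C(11,7) = 330 equally likely rank assignments) gives the two-sided p-value.
Step 5: p-value = 0.527273; compare to alpha = 0.1. fail to reject H0.

U_X = 10, p = 0.527273, fail to reject H0 at alpha = 0.1.


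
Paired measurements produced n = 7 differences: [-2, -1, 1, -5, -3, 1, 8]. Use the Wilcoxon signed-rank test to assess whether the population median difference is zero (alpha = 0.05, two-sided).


Step 1: Drop any zero differences (none here) and take |d_i|.
|d| = [2, 1, 1, 5, 3, 1, 8]
Step 2: Midrank |d_i| (ties get averaged ranks).
ranks: |2|->4, |1|->2, |1|->2, |5|->6, |3|->5, |1|->2, |8|->7
Step 3: Attach original signs; sum ranks with positive sign and with negative sign.
W+ = 2 + 2 + 7 = 11
W- = 4 + 2 + 6 + 5 = 17
(Check: W+ + W- = 28 should equal n(n+1)/2 = 28.)
Step 4: Test statistic W = min(W+, W-) = 11.
Step 5: Ties in |d|, so use the tie-corrected normal approximation.
        E[W] = n(n+1)/4 = 7*8/4 = 14.
        Tie groups: |d|=1 (t=3); sum(t^3 - t) = 24.
        Var[W] = n(n+1)(2n+1)/24 - sum(t^3-t)/48 = 840/24 - 24/48 = 34.5.
        z = (W - E[W]) / sqrt(Var[W]) = (11 - 14) / 5.8737 = -0.5108.
        Two-sided p = 2*Phi(z) = 0.609523.
Step 6: alpha = 0.05. fail to reject H0.

W+ = 11, W- = 17, W = min = 11, p = 0.609523, fail to reject H0.


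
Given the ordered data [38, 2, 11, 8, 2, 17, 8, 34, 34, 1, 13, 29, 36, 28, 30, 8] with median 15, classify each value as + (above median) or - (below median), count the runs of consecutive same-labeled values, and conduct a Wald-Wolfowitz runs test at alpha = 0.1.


Step 1: Compute median = 15; label A = above, B = below.
Labels in order: ABBBBABAABBAAAAB  (n_A = 8, n_B = 8)
Step 2: Count runs R = 8.
Step 3: Under H0 (random ordering), E[R] = 2*n_A*n_B/(n_A+n_B) + 1 = 2*8*8/16 + 1 = 9.0000.
        Var[R] = 2*n_A*n_B*(2*n_A*n_B - n_A - n_B) / ((n_A+n_B)^2 * (n_A+n_B-1)) = 14336/3840 = 3.7333.
        SD[R] = 1.9322.
Step 4: Continuity-corrected z = (R + 0.5 - E[R]) / SD[R] = (8 + 0.5 - 9.0000) / 1.9322 = -0.2588.
Step 5: Two-sided p-value via normal approximation = 2*(1 - Phi(|z|)) = 0.795809.
Step 6: alpha = 0.1. fail to reject H0.

R = 8, z = -0.2588, p = 0.795809, fail to reject H0.
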